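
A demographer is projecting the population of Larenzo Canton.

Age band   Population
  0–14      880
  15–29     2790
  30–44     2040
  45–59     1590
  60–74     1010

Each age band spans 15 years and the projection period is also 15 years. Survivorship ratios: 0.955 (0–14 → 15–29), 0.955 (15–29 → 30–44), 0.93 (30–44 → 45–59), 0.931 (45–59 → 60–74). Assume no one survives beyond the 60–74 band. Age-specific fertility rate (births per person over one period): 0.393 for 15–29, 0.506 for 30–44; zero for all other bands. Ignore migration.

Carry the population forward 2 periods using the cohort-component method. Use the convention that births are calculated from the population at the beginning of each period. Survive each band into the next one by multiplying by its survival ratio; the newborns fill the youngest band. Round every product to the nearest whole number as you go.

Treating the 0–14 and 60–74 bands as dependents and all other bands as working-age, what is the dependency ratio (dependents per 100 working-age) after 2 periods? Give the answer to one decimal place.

64.8

Period 1.
Births: 2790 × 0.393 = 1096, 2040 × 0.506 = 1032 ⇒ total 2128
15–29: 880 × 0.955 = 840
30–44: 2790 × 0.955 = 2664
45–59: 2040 × 0.93 = 1897
60–74: 1590 × 0.931 = 1480
→ [2128, 840, 2664, 1897, 1480]
Period 2.
Births: 840 × 0.393 = 330, 2664 × 0.506 = 1348 ⇒ total 1678
15–29: 2128 × 0.955 = 2032
30–44: 840 × 0.955 = 802
45–59: 2664 × 0.93 = 2478
60–74: 1897 × 0.931 = 1766
→ [1678, 2032, 802, 2478, 1766]
Dependents (band 0–14 + band 60–74) = 1678 + 1766 = 3444; working-age = 5312; ratio = 3444/5312 × 100 = 64.8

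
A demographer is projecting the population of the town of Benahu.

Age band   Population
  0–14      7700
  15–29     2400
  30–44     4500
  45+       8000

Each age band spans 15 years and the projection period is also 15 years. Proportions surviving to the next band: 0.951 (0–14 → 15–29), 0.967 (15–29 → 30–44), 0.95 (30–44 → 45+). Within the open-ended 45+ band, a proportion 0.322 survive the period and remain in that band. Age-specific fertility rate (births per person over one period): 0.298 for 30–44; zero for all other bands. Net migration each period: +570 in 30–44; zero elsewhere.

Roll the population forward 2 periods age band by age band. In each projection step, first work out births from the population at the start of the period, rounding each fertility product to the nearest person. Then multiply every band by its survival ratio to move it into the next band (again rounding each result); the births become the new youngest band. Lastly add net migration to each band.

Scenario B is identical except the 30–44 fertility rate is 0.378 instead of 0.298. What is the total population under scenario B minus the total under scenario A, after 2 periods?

[period 1]
Births: 4500 × 0.298 = 1341
15–29: 7700 × 0.951 = 7323
30–44: 2400 × 0.967 = 2321
45+: 4500 × 0.95 + 8000 × 0.322 = 4275 + 2576 = 6851
Net migration: 30–44 + 570 → 2891
End of period: [1341, 7323, 2891, 6851]
[period 2]
Births: 2891 × 0.298 = 862
15–29: 1341 × 0.951 = 1275
30–44: 7323 × 0.967 = 7081
45+: 2891 × 0.95 + 6851 × 0.322 = 2746 + 2206 = 4952
Net migration: 30–44 + 570 → 7651
End of period: [862, 1275, 7651, 4952]
Scenario A total after 2 periods: 14740
Scenario B projection —
[period 1]
Births: 4500 × 0.378 = 1701
15–29: 7700 × 0.951 = 7323
30–44: 2400 × 0.967 = 2321
45+: 4500 × 0.95 + 8000 × 0.322 = 4275 + 2576 = 6851
Net migration: 30–44 + 570 → 2891
End of period: [1701, 7323, 2891, 6851]
[period 2]
Births: 2891 × 0.378 = 1093
15–29: 1701 × 0.951 = 1618
30–44: 7323 × 0.967 = 7081
45+: 2891 × 0.95 + 6851 × 0.322 = 2746 + 2206 = 4952
Net migration: 30–44 + 570 → 7651
End of period: [1093, 1618, 7651, 4952]
Scenario B total after 2 periods: 15314
Difference B − A = 15314 − 14740 = 574

574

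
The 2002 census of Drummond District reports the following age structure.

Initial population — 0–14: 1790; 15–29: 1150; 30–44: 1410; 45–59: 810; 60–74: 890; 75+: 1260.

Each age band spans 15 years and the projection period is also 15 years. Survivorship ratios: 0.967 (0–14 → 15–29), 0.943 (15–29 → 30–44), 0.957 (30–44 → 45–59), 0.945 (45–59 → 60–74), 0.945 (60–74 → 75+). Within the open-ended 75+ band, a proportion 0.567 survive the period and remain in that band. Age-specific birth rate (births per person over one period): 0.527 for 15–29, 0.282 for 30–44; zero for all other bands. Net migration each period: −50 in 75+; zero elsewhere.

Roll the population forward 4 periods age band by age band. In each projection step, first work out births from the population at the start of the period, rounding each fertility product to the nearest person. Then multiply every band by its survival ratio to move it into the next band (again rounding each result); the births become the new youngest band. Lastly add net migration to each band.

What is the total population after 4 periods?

Let band 1 be 0–14 through band 6 = 75+.
After projecting period 1:
Births: 1150 × 0.527 = 606 ; 1410 × 0.282 = 398 → total 1004
Band 2: 1790 × 0.967 = 1731
Band 3: 1150 × 0.943 = 1084
Band 4: 1410 × 0.957 = 1349
Band 5: 810 × 0.945 = 765
Band 6: 890 × 0.945 + 1260 × 0.567 = 841 + 714 = 1555
Net migration: Band 6 − 50 → 1505
→ [1004, 1731, 1084, 1349, 765, 1505]
After projecting period 2:
Births: 1731 × 0.527 = 912 ; 1084 × 0.282 = 306 → total 1218
Band 2: 1004 × 0.967 = 971
Band 3: 1731 × 0.943 = 1632
Band 4: 1084 × 0.957 = 1037
Band 5: 1349 × 0.945 = 1275
Band 6: 765 × 0.945 + 1505 × 0.567 = 723 + 853 = 1576
Net migration: Band 6 − 50 → 1526
→ [1218, 971, 1632, 1037, 1275, 1526]
After projecting period 3:
Births: 971 × 0.527 = 512 ; 1632 × 0.282 = 460 → total 972
Band 2: 1218 × 0.967 = 1178
Band 3: 971 × 0.943 = 916
Band 4: 1632 × 0.957 = 1562
Band 5: 1037 × 0.945 = 980
Band 6: 1275 × 0.945 + 1526 × 0.567 = 1205 + 865 = 2070
Net migration: Band 6 − 50 → 2020
→ [972, 1178, 916, 1562, 980, 2020]
After projecting period 4:
Births: 1178 × 0.527 = 621 ; 916 × 0.282 = 258 → total 879
Band 2: 972 × 0.967 = 940
Band 3: 1178 × 0.943 = 1111
Band 4: 916 × 0.957 = 877
Band 5: 1562 × 0.945 = 1476
Band 6: 980 × 0.945 + 2020 × 0.567 = 926 + 1145 = 2071
Net migration: Band 6 − 50 → 2021
→ [879, 940, 1111, 877, 1476, 2021]
Total after period 4: 879 + 940 + 1111 + 877 + 1476 + 2021 = 7304

7304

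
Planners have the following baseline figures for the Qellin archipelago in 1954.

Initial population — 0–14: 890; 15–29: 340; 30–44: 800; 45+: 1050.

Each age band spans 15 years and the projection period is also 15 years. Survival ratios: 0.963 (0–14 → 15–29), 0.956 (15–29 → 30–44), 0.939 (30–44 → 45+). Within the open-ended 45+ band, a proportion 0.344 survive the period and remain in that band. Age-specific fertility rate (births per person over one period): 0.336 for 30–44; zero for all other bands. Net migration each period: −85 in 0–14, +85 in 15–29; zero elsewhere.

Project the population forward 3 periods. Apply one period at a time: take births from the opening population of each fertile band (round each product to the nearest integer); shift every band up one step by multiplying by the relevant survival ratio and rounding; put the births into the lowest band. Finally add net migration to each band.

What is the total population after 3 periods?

[period 1]
Births: 800 × 0.336 = 269
15–29: 890 × 0.963 = 857
30–44: 340 × 0.956 = 325
45+: 800 × 0.939 + 1050 × 0.344 = 751 + 361 = 1112
Net migration: 0–14 − 85 → 184; 15–29 + 85 → 942
End of period: [184, 942, 325, 1112]
[period 2]
Births: 325 × 0.336 = 109
15–29: 184 × 0.963 = 177
30–44: 942 × 0.956 = 901
45+: 325 × 0.939 + 1112 × 0.344 = 305 + 383 = 688
Net migration: 0–14 − 85 → 24; 15–29 + 85 → 262
End of period: [24, 262, 901, 688]
[period 3]
Births: 901 × 0.336 = 303
15–29: 24 × 0.963 = 23
30–44: 262 × 0.956 = 250
45+: 901 × 0.939 + 688 × 0.344 = 846 + 237 = 1083
Net migration: 0–14 − 85 → 218; 15–29 + 85 → 108
End of period: [218, 108, 250, 1083]
Total after period 3: 218 + 108 + 250 + 1083 = 1659

1659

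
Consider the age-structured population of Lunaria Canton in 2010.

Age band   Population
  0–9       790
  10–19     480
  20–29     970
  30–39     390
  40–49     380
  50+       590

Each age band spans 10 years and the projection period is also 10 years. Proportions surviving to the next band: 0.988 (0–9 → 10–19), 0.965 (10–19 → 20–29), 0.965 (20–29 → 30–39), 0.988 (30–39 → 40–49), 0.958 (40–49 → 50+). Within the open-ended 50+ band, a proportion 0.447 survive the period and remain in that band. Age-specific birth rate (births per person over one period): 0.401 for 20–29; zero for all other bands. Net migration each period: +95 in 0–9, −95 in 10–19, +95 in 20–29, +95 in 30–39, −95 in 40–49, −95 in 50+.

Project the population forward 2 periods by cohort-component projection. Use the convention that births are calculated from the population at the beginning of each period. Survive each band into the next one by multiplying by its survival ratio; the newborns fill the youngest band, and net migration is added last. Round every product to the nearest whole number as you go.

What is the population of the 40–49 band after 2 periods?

924

Period 1:
Births: 970 * 0.401 = 389
10–19: 790 * 0.988 = 781
20–29: 480 * 0.965 = 463
30–39: 970 * 0.965 = 936
40–49: 390 * 0.988 = 385
50+: 380 * 0.958 + 590 * 0.447 = 364 + 264 = 628
Net migration: 0–9 + 95 → 484; 10–19 − 95 → 686; 20–29 + 95 → 558; 30–39 + 95 → 1031; 40–49 − 95 → 290; 50+ − 95 → 533
Giving 484 / 686 / 558 / 1031 / 290 / 533.
Period 2:
Births: 558 * 0.401 = 224
10–19: 484 * 0.988 = 478
20–29: 686 * 0.965 = 662
30–39: 558 * 0.965 = 538
40–49: 1031 * 0.988 = 1019
50+: 290 * 0.958 + 533 * 0.447 = 278 + 238 = 516
Net migration: 0–9 + 95 → 319; 10–19 − 95 → 383; 20–29 + 95 → 757; 30–39 + 95 → 633; 40–49 − 95 → 924; 50+ − 95 → 421
Giving 319 / 383 / 757 / 633 / 924 / 421.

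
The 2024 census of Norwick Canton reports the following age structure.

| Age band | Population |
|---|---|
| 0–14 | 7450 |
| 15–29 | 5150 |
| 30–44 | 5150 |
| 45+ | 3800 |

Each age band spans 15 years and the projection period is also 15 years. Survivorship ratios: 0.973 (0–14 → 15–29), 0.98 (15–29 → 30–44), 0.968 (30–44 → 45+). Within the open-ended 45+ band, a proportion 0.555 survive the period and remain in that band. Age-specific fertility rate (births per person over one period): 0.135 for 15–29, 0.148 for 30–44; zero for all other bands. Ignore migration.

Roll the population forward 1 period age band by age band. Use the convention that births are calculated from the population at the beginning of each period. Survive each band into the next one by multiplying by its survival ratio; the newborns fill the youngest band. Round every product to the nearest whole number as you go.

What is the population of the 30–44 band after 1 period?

[period 1]
Births: 5150 × 0.135 = 695 ; 5150 × 0.148 = 762 ⇒ total 1457
15–29: 7450 × 0.973 = 7249
30–44: 5150 × 0.98 = 5047
45+: 5150 × 0.968 + 3800 × 0.555 = 4985 + 2109 = 7094
End of period: [1457, 7249, 5047, 7094]

5047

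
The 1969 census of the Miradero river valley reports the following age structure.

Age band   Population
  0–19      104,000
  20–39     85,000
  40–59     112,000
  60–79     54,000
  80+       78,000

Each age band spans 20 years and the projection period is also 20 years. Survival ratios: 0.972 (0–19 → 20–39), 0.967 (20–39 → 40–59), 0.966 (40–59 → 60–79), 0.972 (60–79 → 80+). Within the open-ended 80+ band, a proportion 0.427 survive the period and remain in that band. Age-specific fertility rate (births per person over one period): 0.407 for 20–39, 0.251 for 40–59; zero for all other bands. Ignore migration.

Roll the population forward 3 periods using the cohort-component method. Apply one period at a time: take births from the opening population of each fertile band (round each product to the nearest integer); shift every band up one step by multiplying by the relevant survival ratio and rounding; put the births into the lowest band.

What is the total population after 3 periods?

Numbering the bands 1..5 from youngest to oldest:
[period 1]
Births: 85000 × 0.407 = 34595, 112000 × 0.251 = 28112 — total 62707
Band 2: 104000 × 0.972 = 101088
Band 3: 85000 × 0.967 = 82195
Band 4: 112000 × 0.966 = 108192
Band 5: 54000 × 0.972 + 78000 × 0.427 = 52488 + 33306 = 85794
End of period: [62707, 101088, 82195, 108192, 85794]
[period 2]
Births: 101088 × 0.407 = 41143, 82195 × 0.251 = 20631 — total 61774
Band 2: 62707 × 0.972 = 60951
Band 3: 101088 × 0.967 = 97752
Band 4: 82195 × 0.966 = 79400
Band 5: 108192 × 0.972 + 85794 × 0.427 = 105163 + 36634 = 141797
End of period: [61774, 60951, 97752, 79400, 141797]
[period 3]
Births: 60951 × 0.407 = 24807, 97752 × 0.251 = 24536 — total 49343
Band 2: 61774 × 0.972 = 60044
Band 3: 60951 × 0.967 = 58940
Band 4: 97752 × 0.966 = 94428
Band 5: 79400 × 0.972 + 141797 × 0.427 = 77177 + 60547 = 137724
End of period: [49343, 60044, 58940, 94428, 137724]
Total after period 3: 49343 + 60044 + 58940 + 94428 + 137724 = 400479

400479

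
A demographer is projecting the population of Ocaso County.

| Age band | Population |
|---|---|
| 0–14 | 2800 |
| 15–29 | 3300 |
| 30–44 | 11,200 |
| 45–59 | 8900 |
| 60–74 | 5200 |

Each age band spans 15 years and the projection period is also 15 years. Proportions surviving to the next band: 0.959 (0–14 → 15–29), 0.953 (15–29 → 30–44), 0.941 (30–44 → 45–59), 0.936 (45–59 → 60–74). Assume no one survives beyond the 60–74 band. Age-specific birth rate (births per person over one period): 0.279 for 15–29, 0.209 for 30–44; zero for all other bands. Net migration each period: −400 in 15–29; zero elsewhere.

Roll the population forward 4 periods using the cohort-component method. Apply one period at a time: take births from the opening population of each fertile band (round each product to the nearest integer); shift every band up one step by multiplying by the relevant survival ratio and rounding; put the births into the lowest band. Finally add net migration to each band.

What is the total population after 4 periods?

6711

(Groups numbered youngest = 1 to oldest = 5.)
Period 1.
Births: 3300 × 0.279 = 921 ; 11200 × 0.209 = 2341 → 3262
Group 2: 2800 × 0.959 = 2685
Group 3: 3300 × 0.953 = 3145
Group 4: 11200 × 0.941 = 10539
Group 5: 8900 × 0.936 = 8330
Net migration: Group 2 − 400 → 2285
Population now: 0–14=3262, 15–29=2285, 30–44=3145, 45–59=10539, 60–74=8330
Period 2.
Births: 2285 × 0.279 = 638 ; 3145 × 0.209 = 657 → 1295
Group 2: 3262 × 0.959 = 3128
Group 3: 2285 × 0.953 = 2178
Group 4: 3145 × 0.941 = 2959
Group 5: 10539 × 0.936 = 9865
Net migration: Group 2 − 400 → 2728
Population now: 0–14=1295, 15–29=2728, 30–44=2178, 45–59=2959, 60–74=9865
Period 3.
Births: 2728 × 0.279 = 761 ; 2178 × 0.209 = 455 → 1216
Group 2: 1295 × 0.959 = 1242
Group 3: 2728 × 0.953 = 2600
Group 4: 2178 × 0.941 = 2049
Group 5: 2959 × 0.936 = 2770
Net migration: Group 2 − 400 → 842
Population now: 0–14=1216, 15–29=842, 30–44=2600, 45–59=2049, 60–74=2770
Period 4.
Births: 842 × 0.279 = 235 ; 2600 × 0.209 = 543 → 778
Group 2: 1216 × 0.959 = 1166
Group 3: 842 × 0.953 = 802
Group 4: 2600 × 0.941 = 2447
Group 5: 2049 × 0.936 = 1918
Net migration: Group 2 − 400 → 766
Population now: 0–14=778, 15–29=766, 30–44=802, 45–59=2447, 60–74=1918
Total after period 4: 778 + 766 + 802 + 2447 + 1918 = 6711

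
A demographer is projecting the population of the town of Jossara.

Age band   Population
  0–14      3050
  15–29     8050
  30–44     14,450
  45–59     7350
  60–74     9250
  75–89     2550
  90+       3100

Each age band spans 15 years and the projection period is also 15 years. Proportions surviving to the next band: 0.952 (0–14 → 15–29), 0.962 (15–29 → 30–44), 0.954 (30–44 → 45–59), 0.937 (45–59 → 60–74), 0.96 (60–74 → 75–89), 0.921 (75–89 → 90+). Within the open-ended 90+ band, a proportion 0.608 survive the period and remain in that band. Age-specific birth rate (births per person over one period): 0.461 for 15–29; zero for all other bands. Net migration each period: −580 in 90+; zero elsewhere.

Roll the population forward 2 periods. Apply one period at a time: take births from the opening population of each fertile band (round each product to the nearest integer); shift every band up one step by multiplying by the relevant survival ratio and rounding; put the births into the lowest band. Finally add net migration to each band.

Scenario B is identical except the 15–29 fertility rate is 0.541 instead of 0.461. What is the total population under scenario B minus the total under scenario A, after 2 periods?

Period 1:
Births: 8050 × 0.461 = 3711
15–29: 3050 × 0.952 = 2904
30–44: 8050 × 0.962 = 7744
45–59: 14450 × 0.954 = 13785
60–74: 7350 × 0.937 = 6887
75–89: 9250 × 0.96 = 8880
90+: 2550 × 0.921 + 3100 × 0.608 = 2349 + 1885 = 4234
Net migration: 90+ − 580 → 3654
Population now: 0–14=3711, 15–29=2904, 30–44=7744, 45–59=13785, 60–74=6887, 75–89=8880, 90+=3654
Period 2:
Births: 2904 × 0.461 = 1339
15–29: 3711 × 0.952 = 3533
30–44: 2904 × 0.962 = 2794
45–59: 7744 × 0.954 = 7388
60–74: 13785 × 0.937 = 12917
75–89: 6887 × 0.96 = 6612
90+: 8880 × 0.921 + 3654 × 0.608 = 8178 + 2222 = 10400
Net migration: 90+ − 580 → 9820
Population now: 0–14=1339, 15–29=3533, 30–44=2794, 45–59=7388, 60–74=12917, 75–89=6612, 90+=9820
Scenario A total after 2 periods: 44403
Scenario B projection —
Period 1:
Births: 8050 × 0.541 = 4355
15–29: 3050 × 0.952 = 2904
30–44: 8050 × 0.962 = 7744
45–59: 14450 × 0.954 = 13785
60–74: 7350 × 0.937 = 6887
75–89: 9250 × 0.96 = 8880
90+: 2550 × 0.921 + 3100 × 0.608 = 2349 + 1885 = 4234
Net migration: 90+ − 580 → 3654
Population now: 0–14=4355, 15–29=2904, 30–44=7744, 45–59=13785, 60–74=6887, 75–89=8880, 90+=3654
Period 2:
Births: 2904 × 0.541 = 1571
15–29: 4355 × 0.952 = 4146
30–44: 2904 × 0.962 = 2794
45–59: 7744 × 0.954 = 7388
60–74: 13785 × 0.937 = 12917
75–89: 6887 × 0.96 = 6612
90+: 8880 × 0.921 + 3654 × 0.608 = 8178 + 2222 = 10400
Net migration: 90+ − 580 → 9820
Population now: 0–14=1571, 15–29=4146, 30–44=2794, 45–59=7388, 60–74=12917, 75–89=6612, 90+=9820
Scenario B total after 2 periods: 45248
Difference B − A = 45248 − 44403 = 845

845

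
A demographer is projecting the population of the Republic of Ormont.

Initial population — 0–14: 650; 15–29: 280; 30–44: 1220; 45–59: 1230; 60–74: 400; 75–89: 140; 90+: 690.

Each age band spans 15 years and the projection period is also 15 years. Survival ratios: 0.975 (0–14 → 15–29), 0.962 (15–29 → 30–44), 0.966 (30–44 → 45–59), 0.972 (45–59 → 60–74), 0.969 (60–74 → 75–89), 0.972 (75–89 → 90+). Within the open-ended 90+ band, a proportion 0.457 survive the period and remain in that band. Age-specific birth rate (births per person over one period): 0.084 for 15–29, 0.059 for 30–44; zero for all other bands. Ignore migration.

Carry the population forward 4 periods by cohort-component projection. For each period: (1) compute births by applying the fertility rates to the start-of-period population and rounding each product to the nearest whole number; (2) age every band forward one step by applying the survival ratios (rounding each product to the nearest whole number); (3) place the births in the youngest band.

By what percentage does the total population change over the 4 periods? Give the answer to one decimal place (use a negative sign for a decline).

-40.6

Numbering the bands 1..7 from youngest to oldest:
Period 1.
Births: 280 × 0.084 = 24, 1220 × 0.059 = 72 → total 96
Band 2: 650 × 0.975 = 634
Band 3: 280 × 0.962 = 269
Band 4: 1220 × 0.966 = 1179
Band 5: 1230 × 0.972 = 1196
Band 6: 400 × 0.969 = 388
Band 7: 140 × 0.972 + 690 × 0.457 = 136 + 315 = 451
Population now: 0–14=96, 15–29=634, 30–44=269, 45–59=1179, 60–74=1196, 75–89=388, 90+=451
Period 2.
Births: 634 × 0.084 = 53, 269 × 0.059 = 16 → total 69
Band 2: 96 × 0.975 = 94
Band 3: 634 × 0.962 = 610
Band 4: 269 × 0.966 = 260
Band 5: 1179 × 0.972 = 1146
Band 6: 1196 × 0.969 = 1159
Band 7: 388 × 0.972 + 451 × 0.457 = 377 + 206 = 583
Population now: 0–14=69, 15–29=94, 30–44=610, 45–59=260, 60–74=1146, 75–89=1159, 90+=583
Period 3.
Births: 94 × 0.084 = 8, 610 × 0.059 = 36 → total 44
Band 2: 69 × 0.975 = 67
Band 3: 94 × 0.962 = 90
Band 4: 610 × 0.966 = 589
Band 5: 260 × 0.972 = 253
Band 6: 1146 × 0.969 = 1110
Band 7: 1159 × 0.972 + 583 × 0.457 = 1127 + 266 = 1393
Population now: 0–14=44, 15–29=67, 30–44=90, 45–59=589, 60–74=253, 75–89=1110, 90+=1393
Period 4.
Births: 67 × 0.084 = 6, 90 × 0.059 = 5 → total 11
Band 2: 44 × 0.975 = 43
Band 3: 67 × 0.962 = 64
Band 4: 90 × 0.966 = 87
Band 5: 589 × 0.972 = 573
Band 6: 253 × 0.969 = 245
Band 7: 1110 × 0.972 + 1393 × 0.457 = 1079 + 637 = 1716
Population now: 0–14=11, 15–29=43, 30–44=64, 45–59=87, 60–74=573, 75–89=245, 90+=1716
Total: 4610 → 2739; change = -1871; percentage change = -40.6%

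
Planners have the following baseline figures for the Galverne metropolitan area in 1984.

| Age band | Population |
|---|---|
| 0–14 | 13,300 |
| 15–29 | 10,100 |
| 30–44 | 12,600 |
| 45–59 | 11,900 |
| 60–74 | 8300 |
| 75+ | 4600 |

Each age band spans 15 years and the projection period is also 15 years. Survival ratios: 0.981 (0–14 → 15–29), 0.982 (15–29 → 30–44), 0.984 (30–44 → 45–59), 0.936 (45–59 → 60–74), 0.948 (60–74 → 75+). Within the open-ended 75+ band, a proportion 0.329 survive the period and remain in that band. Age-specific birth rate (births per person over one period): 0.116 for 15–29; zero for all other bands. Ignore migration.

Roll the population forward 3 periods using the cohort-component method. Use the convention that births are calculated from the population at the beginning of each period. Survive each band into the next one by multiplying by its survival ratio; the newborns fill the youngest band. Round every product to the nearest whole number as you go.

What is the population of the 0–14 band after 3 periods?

[period 1]
Births: 10100 × 0.116 = 1172
15–29: 13300 × 0.981 = 13047
30–44: 10100 × 0.982 = 9918
45–59: 12600 × 0.984 = 12398
60–74: 11900 × 0.936 = 11138
75+: 8300 × 0.948 + 4600 × 0.329 = 7868 + 1513 = 9381
→ [1172, 13047, 9918, 12398, 11138, 9381]
[period 2]
Births: 13047 × 0.116 = 1513
15–29: 1172 × 0.981 = 1150
30–44: 13047 × 0.982 = 12812
45–59: 9918 × 0.984 = 9759
60–74: 12398 × 0.936 = 11605
75+: 11138 × 0.948 + 9381 × 0.329 = 10559 + 3086 = 13645
→ [1513, 1150, 12812, 9759, 11605, 13645]
[period 3]
Births: 1150 × 0.116 = 133
15–29: 1513 × 0.981 = 1484
30–44: 1150 × 0.982 = 1129
45–59: 12812 × 0.984 = 12607
60–74: 9759 × 0.936 = 9134
75+: 11605 × 0.948 + 13645 × 0.329 = 11002 + 4489 = 15491
→ [133, 1484, 1129, 12607, 9134, 15491]

133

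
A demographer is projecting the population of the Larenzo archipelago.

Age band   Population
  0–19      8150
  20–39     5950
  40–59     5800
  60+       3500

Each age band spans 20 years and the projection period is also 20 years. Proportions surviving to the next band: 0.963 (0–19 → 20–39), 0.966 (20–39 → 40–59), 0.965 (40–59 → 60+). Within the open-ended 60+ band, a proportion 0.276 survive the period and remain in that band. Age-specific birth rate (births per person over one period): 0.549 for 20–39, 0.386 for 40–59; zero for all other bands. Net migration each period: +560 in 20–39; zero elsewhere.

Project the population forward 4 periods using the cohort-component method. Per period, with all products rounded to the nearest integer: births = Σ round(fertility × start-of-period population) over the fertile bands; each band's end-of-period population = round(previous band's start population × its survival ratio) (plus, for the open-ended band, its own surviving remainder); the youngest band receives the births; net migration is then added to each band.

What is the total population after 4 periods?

27873

Numbering the bands 1..4 from youngest to oldest:
Period 1.
Births: 5950 * 0.549 = 3267  |  5800 * 0.386 = 2239 ⇒ total 5506
Band 2: 8150 * 0.963 = 7848
Band 3: 5950 * 0.966 = 5748
Band 4: 5800 * 0.965 + 3500 * 0.276 = 5597 + 966 = 6563
Net migration: Band 2 + 560 → 8408
End of period: [5506, 8408, 5748, 6563]
Period 2.
Births: 8408 * 0.549 = 4616  |  5748 * 0.386 = 2219 ⇒ total 6835
Band 2: 5506 * 0.963 = 5302
Band 3: 8408 * 0.966 = 8122
Band 4: 5748 * 0.965 + 6563 * 0.276 = 5547 + 1811 = 7358
Net migration: Band 2 + 560 → 5862
End of period: [6835, 5862, 8122, 7358]
Period 3.
Births: 5862 * 0.549 = 3218  |  8122 * 0.386 = 3135 ⇒ total 6353
Band 2: 6835 * 0.963 = 6582
Band 3: 5862 * 0.966 = 5663
Band 4: 8122 * 0.965 + 7358 * 0.276 = 7838 + 2031 = 9869
Net migration: Band 2 + 560 → 7142
End of period: [6353, 7142, 5663, 9869]
Period 4.
Births: 7142 * 0.549 = 3921  |  5663 * 0.386 = 2186 ⇒ total 6107
Band 2: 6353 * 0.963 = 6118
Band 3: 7142 * 0.966 = 6899
Band 4: 5663 * 0.965 + 9869 * 0.276 = 5465 + 2724 = 8189
Net migration: Band 2 + 560 → 6678
End of period: [6107, 6678, 6899, 8189]
Total after period 4: 6107 + 6678 + 6899 + 8189 = 27873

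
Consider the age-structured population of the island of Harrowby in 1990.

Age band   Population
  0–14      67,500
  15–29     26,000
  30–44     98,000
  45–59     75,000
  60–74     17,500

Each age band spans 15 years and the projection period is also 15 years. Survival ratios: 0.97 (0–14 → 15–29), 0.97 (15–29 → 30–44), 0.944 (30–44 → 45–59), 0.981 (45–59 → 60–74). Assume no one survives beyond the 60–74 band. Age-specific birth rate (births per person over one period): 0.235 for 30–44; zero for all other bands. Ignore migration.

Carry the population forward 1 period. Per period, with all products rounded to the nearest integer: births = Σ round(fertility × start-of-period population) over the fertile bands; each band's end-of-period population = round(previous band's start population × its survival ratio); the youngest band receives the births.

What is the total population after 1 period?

279812

After projecting period 1:
Births: 98000 * 0.235 = 23030
15–29: 67500 * 0.97 = 65475
30–44: 26000 * 0.97 = 25220
45–59: 98000 * 0.944 = 92512
60–74: 75000 * 0.981 = 73575
Population now: 0–14=23030, 15–29=65475, 30–44=25220, 45–59=92512, 60–74=73575
Total after period 1: 23030 + 65475 + 25220 + 92512 + 73575 = 279812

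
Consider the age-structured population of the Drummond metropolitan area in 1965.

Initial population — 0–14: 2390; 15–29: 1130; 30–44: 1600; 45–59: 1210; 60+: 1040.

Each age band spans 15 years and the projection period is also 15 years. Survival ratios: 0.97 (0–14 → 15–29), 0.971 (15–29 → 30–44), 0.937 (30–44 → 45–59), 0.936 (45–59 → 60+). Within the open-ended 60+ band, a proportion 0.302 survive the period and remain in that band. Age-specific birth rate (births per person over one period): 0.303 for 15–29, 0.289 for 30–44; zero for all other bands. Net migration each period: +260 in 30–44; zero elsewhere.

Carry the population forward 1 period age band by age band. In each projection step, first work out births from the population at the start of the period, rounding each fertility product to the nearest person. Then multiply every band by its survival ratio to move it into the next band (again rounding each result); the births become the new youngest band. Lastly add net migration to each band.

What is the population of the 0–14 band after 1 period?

(Groups numbered youngest = 1 to oldest = 5.)
— Period 1 —
Births: 1130 * 0.303 = 342  |  1600 * 0.289 = 462 → total 804
Group 2: 2390 * 0.97 = 2318
Group 3: 1130 * 0.971 = 1097
Group 4: 1600 * 0.937 = 1499
Group 5: 1210 * 0.936 + 1040 * 0.302 = 1133 + 314 = 1447
Net migration: Group 3 + 260 → 1357
Giving 804 / 2318 / 1357 / 1499 / 1447.

804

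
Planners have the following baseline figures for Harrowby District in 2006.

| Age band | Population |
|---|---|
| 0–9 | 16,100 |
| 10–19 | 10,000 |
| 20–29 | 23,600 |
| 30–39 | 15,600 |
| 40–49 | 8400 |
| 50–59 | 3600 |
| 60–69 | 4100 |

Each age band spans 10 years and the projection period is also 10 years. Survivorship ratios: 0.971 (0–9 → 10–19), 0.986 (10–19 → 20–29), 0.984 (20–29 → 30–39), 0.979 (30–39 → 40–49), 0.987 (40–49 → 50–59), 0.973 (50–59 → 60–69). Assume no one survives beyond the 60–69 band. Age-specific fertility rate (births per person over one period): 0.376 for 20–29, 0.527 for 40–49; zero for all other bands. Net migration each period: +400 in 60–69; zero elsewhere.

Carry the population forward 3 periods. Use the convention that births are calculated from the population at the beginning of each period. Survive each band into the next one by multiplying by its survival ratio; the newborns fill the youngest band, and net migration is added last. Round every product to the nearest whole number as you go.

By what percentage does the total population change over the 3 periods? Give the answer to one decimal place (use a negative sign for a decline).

27.9

Period 1.
Births: 23600 × 0.376 = 8874, 8400 × 0.527 = 4427 → 13301
10–19: 16100 × 0.971 = 15633
20–29: 10000 × 0.986 = 9860
30–39: 23600 × 0.984 = 23222
40–49: 15600 × 0.979 = 15272
50–59: 8400 × 0.987 = 8291
60–69: 3600 × 0.973 = 3503
Net migration: 60–69 + 400 → 3903
Giving 13301 / 15633 / 9860 / 23222 / 15272 / 8291 / 3903.
Period 2.
Births: 9860 × 0.376 = 3707, 15272 × 0.527 = 8048 → 11755
10–19: 13301 × 0.971 = 12915
20–29: 15633 × 0.986 = 15414
30–39: 9860 × 0.984 = 9702
40–49: 23222 × 0.979 = 22734
50–59: 15272 × 0.987 = 15073
60–69: 8291 × 0.973 = 8067
Net migration: 60–69 + 400 → 8467
Giving 11755 / 12915 / 15414 / 9702 / 22734 / 15073 / 8467.
Period 3.
Births: 15414 × 0.376 = 5796, 22734 × 0.527 = 11981 → 17777
10–19: 11755 × 0.971 = 11414
20–29: 12915 × 0.986 = 12734
30–39: 15414 × 0.984 = 15167
40–49: 9702 × 0.979 = 9498
50–59: 22734 × 0.987 = 22438
60–69: 15073 × 0.973 = 14666
Net migration: 60–69 + 400 → 15066
Giving 17777 / 11414 / 12734 / 15167 / 9498 / 22438 / 15066.
Total: 81400 → 104094; change = 22694; percentage change = 27.9%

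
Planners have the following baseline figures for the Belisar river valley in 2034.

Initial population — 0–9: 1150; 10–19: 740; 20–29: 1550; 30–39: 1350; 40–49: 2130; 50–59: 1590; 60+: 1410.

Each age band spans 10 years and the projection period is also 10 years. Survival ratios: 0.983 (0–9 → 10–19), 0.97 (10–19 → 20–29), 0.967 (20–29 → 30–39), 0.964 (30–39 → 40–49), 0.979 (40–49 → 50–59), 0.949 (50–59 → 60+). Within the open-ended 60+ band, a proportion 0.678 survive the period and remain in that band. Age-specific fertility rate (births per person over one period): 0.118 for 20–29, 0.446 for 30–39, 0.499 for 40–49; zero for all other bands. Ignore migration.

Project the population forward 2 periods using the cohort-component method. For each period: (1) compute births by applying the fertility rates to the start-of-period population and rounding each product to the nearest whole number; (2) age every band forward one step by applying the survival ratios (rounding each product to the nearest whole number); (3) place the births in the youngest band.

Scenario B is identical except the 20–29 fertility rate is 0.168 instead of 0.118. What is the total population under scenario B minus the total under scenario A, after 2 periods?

111

(Groups numbered youngest = 1 to oldest = 7.)
After projecting period 1:
Births: 1550 × 0.118 = 183  |  1350 × 0.446 = 602  |  2130 × 0.499 = 1063 ⇒ total 1848
Group 2: 1150 × 0.983 = 1130
Group 3: 740 × 0.97 = 718
Group 4: 1550 × 0.967 = 1499
Group 5: 1350 × 0.964 = 1301
Group 6: 2130 × 0.979 = 2085
Group 7: 1590 × 0.949 + 1410 × 0.678 = 1509 + 956 = 2465
Population now: 0–9=1848, 10–19=1130, 20–29=718, 30–39=1499, 40–49=1301, 50–59=2085, 60+=2465
After projecting period 2:
Births: 718 × 0.118 = 85  |  1499 × 0.446 = 669  |  1301 × 0.499 = 649 ⇒ total 1403
Group 2: 1848 × 0.983 = 1817
Group 3: 1130 × 0.97 = 1096
Group 4: 718 × 0.967 = 694
Group 5: 1499 × 0.964 = 1445
Group 6: 1301 × 0.979 = 1274
Group 7: 2085 × 0.949 + 2465 × 0.678 = 1979 + 1671 = 3650
Population now: 0–9=1403, 10–19=1817, 20–29=1096, 30–39=694, 40–49=1445, 50–59=1274, 60+=3650
Scenario A total after 2 periods: 11379
Scenario B projection —
After projecting period 1:
Births: 1550 × 0.168 = 260  |  1350 × 0.446 = 602  |  2130 × 0.499 = 1063 ⇒ total 1925
Group 2: 1150 × 0.983 = 1130
Group 3: 740 × 0.97 = 718
Group 4: 1550 × 0.967 = 1499
Group 5: 1350 × 0.964 = 1301
Group 6: 2130 × 0.979 = 2085
Group 7: 1590 × 0.949 + 1410 × 0.678 = 1509 + 956 = 2465
Population now: 0–9=1925, 10–19=1130, 20–29=718, 30–39=1499, 40–49=1301, 50–59=2085, 60+=2465
After projecting period 2:
Births: 718 × 0.168 = 121  |  1499 × 0.446 = 669  |  1301 × 0.499 = 649 ⇒ total 1439
Group 2: 1925 × 0.983 = 1892
Group 3: 1130 × 0.97 = 1096
Group 4: 718 × 0.967 = 694
Group 5: 1499 × 0.964 = 1445
Group 6: 1301 × 0.979 = 1274
Group 7: 2085 × 0.949 + 2465 × 0.678 = 1979 + 1671 = 3650
Population now: 0–9=1439, 10–19=1892, 20–29=1096, 30–39=694, 40–49=1445, 50–59=1274, 60+=3650
Scenario B total after 2 periods: 11490
Difference B − A = 11490 − 11379 = 111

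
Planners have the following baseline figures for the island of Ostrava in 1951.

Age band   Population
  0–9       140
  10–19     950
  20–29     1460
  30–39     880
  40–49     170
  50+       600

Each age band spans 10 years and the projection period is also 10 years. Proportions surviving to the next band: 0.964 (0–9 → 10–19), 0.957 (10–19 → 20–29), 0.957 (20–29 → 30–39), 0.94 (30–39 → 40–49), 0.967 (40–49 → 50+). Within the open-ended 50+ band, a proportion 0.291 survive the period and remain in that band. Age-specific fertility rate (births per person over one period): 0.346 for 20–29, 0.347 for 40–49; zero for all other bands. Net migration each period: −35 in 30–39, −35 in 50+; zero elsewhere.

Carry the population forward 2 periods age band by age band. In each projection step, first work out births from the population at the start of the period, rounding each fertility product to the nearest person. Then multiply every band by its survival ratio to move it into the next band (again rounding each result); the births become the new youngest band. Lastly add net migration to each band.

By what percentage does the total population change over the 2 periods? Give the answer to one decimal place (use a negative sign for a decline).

Call the groups 1 to 6, youngest first.
[period 1]
Births: 1460 * 0.346 = 505  |  170 * 0.347 = 59 → 564
Group 2: 140 * 0.964 = 135
Group 3: 950 * 0.957 = 909
Group 4: 1460 * 0.957 = 1397
Group 5: 880 * 0.94 = 827
Group 6: 170 * 0.967 + 600 * 0.291 = 164 + 175 = 339
Net migration: Group 4 − 35 → 1362; Group 6 − 35 → 304
Population now: 0–9=564, 10–19=135, 20–29=909, 30–39=1362, 40–49=827, 50+=304
[period 2]
Births: 909 * 0.346 = 315  |  827 * 0.347 = 287 → 602
Group 2: 564 * 0.964 = 544
Group 3: 135 * 0.957 = 129
Group 4: 909 * 0.957 = 870
Group 5: 1362 * 0.94 = 1280
Group 6: 827 * 0.967 + 304 * 0.291 = 800 + 88 = 888
Net migration: Group 4 − 35 → 835; Group 6 − 35 → 853
Population now: 0–9=602, 10–19=544, 20–29=129, 30–39=835, 40–49=1280, 50+=853
Total: 4200 → 4243; change = 43; percentage change = 1.0%

1.0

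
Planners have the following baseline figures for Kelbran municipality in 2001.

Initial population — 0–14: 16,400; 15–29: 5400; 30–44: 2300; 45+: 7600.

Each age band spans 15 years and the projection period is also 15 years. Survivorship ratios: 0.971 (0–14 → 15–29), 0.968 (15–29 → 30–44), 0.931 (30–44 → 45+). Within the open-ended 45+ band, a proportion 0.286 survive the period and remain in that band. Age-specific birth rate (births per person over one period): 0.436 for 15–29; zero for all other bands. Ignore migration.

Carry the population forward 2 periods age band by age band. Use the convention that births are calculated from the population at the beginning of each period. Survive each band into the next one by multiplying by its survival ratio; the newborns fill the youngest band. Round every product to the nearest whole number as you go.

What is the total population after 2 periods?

30743

Let band 1 be 0–14 through band 4 = 45+.
Period 1:
Births: 5400 × 0.436 = 2354
Band 2: 16400 × 0.971 = 15924
Band 3: 5400 × 0.968 = 5227
Band 4: 2300 × 0.931 + 7600 × 0.286 = 2141 + 2174 = 4315
Giving 2354 / 15924 / 5227 / 4315.
Period 2:
Births: 15924 × 0.436 = 6943
Band 2: 2354 × 0.971 = 2286
Band 3: 15924 × 0.968 = 15414
Band 4: 5227 × 0.931 + 4315 × 0.286 = 4866 + 1234 = 6100
Giving 6943 / 2286 / 15414 / 6100.
Total after period 2: 6943 + 2286 + 15414 + 6100 = 30743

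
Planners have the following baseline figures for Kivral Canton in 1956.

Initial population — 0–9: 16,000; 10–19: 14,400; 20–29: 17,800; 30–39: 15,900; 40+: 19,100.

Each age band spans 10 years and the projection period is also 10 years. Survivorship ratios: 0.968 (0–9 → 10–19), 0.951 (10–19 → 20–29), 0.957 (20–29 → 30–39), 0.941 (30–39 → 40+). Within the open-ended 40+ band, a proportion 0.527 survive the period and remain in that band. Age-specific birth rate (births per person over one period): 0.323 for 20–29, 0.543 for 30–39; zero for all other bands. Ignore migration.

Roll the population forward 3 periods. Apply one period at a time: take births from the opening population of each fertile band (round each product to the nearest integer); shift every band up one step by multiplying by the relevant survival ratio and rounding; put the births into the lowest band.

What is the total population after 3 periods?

80176

Call the bands 1 to 5, youngest first.
Period 1:
Births: 17800 × 0.323 = 5749 ; 15900 × 0.543 = 8634 → 14383
Band 2: 16000 × 0.968 = 15488
Band 3: 14400 × 0.951 = 13694
Band 4: 17800 × 0.957 = 17035
Band 5: 15900 × 0.941 + 19100 × 0.527 = 14962 + 10066 = 25028
Population now: 0–9=14383, 10–19=15488, 20–29=13694, 30–39=17035, 40+=25028
Period 2:
Births: 13694 × 0.323 = 4423 ; 17035 × 0.543 = 9250 → 13673
Band 2: 14383 × 0.968 = 13923
Band 3: 15488 × 0.951 = 14729
Band 4: 13694 × 0.957 = 13105
Band 5: 17035 × 0.941 + 25028 × 0.527 = 16030 + 13190 = 29220
Population now: 0–9=13673, 10–19=13923, 20–29=14729, 30–39=13105, 40+=29220
Period 3:
Births: 14729 × 0.323 = 4757 ; 13105 × 0.543 = 7116 → 11873
Band 2: 13673 × 0.968 = 13235
Band 3: 13923 × 0.951 = 13241
Band 4: 14729 × 0.957 = 14096
Band 5: 13105 × 0.941 + 29220 × 0.527 = 12332 + 15399 = 27731
Population now: 0–9=11873, 10–19=13235, 20–29=13241, 30–39=14096, 40+=27731
Total after period 3: 11873 + 13235 + 13241 + 14096 + 27731 = 80176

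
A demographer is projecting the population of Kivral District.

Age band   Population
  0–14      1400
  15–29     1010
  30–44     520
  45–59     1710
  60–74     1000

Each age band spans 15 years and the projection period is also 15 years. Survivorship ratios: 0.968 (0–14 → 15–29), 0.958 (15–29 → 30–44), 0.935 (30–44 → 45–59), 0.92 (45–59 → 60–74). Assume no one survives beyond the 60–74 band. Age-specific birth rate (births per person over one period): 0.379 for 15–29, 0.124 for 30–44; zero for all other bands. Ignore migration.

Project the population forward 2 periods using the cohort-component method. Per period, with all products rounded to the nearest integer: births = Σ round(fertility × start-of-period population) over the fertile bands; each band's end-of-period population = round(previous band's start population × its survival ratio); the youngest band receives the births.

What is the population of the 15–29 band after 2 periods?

433

[period 1]
Births: 1010 × 0.379 = 383, 520 × 0.124 = 64 ⇒ total 447
15–29: 1400 × 0.968 = 1355
30–44: 1010 × 0.958 = 968
45–59: 520 × 0.935 = 486
60–74: 1710 × 0.92 = 1573
End of period: [447, 1355, 968, 486, 1573]
[period 2]
Births: 1355 × 0.379 = 514, 968 × 0.124 = 120 ⇒ total 634
15–29: 447 × 0.968 = 433
30–44: 1355 × 0.958 = 1298
45–59: 968 × 0.935 = 905
60–74: 486 × 0.92 = 447
End of period: [634, 433, 1298, 905, 447]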